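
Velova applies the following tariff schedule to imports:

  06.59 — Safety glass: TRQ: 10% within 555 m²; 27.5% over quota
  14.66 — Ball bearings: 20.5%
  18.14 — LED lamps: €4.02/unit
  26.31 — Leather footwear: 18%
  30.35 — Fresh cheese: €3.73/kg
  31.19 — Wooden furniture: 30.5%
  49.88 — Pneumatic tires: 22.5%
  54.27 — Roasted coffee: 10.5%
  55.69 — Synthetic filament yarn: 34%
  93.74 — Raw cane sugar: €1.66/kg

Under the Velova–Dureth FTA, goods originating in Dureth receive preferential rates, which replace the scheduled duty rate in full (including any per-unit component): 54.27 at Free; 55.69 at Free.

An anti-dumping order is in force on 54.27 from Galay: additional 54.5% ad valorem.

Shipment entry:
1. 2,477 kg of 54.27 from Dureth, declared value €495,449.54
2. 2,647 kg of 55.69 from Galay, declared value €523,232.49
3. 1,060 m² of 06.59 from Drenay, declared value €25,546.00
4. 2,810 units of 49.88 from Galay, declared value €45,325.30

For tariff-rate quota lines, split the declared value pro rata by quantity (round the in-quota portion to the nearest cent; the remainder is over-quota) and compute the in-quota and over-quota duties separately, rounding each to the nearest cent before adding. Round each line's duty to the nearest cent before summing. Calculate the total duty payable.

Line 1 (54.27, Dureth, 2,477 kg, €495,449.54):
Base rate for 54.27 is 10.5%.
Origin Dureth qualifies under the Velova–Dureth agreement and 54.27 is covered: preferential rate Free applies instead.
The additional-duty order on 54.27 targets Galay, not Dureth; it does not apply.
Duty = €495,449.54 × 0% = €0.00.
Line 2 (55.69, Galay, 2,647 kg, €523,232.49):
Base rate for 55.69 is 34%.
55.69 has an FTA preferential rate, but origin Galay is not Dureth; base rate stands.
Duty = €523,232.49 × 34% = €177,899.05.
Line 3 (06.59, Drenay, 1,060 m², €25,546.00):
Code 06.59 is under a tariff-rate quota (threshold 555 m²). In-quota: 555 m² at 10%; over-quota: 505 m² at 27.5%.
Pro-rata value split: in-quota = €25,546.00 × 555/1,060 = €13,375.50; over-quota = €25,546.00 − €13,375.50 = €12,170.50.
In-quota duty = €13,375.50 × 10% = €1,337.55. Over-quota duty = €12,170.50 × 27.5% = €3,346.89.
Line duty = €1,337.55 + €3,346.89 = €4,684.44.
Line 4 (49.88, Galay, 2,810 units, €45,325.30):
Base rate for 49.88 is 22.5%.
Duty = €45,325.30 × 22.5% = €10,198.19.
Total = €0.00 + €177,899.05 + €4,684.44 + €10,198.19 = €192,781.68.

€192,781.68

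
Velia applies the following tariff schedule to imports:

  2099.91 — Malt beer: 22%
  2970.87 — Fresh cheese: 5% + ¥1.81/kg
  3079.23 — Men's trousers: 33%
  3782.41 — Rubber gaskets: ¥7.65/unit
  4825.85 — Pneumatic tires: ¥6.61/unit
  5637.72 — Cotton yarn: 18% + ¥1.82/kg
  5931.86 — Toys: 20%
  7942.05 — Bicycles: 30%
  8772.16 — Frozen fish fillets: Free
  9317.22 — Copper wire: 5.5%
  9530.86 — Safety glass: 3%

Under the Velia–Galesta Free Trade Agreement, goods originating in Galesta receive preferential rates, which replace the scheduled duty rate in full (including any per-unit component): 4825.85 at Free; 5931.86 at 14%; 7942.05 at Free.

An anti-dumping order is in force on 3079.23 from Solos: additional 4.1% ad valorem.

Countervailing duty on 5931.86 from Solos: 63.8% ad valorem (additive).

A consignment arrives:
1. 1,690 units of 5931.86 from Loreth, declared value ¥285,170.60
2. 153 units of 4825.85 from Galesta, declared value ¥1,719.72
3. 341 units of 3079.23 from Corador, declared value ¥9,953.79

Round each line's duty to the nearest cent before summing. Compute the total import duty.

¥60,318.87

Line 1 (5931.86, Loreth, 1,690 units, ¥285,170.60):
Base rate for 5931.86 is 20%.
5931.86 has an FTA preferential rate, but origin Loreth is not Galesta; base rate stands.
The additional-duty order on 5931.86 targets Solos, not Loreth; it does not apply.
Duty = ¥285,170.60 × 20% = ¥57,034.12.
Line 2 (4825.85, Galesta, 153 units, ¥1,719.72):
Base rate for 4825.85 is ¥6.61/unit.
Origin Galesta qualifies under the Velia–Galesta agreement and 4825.85 is covered: preferential rate Free applies instead.
Duty = ¥1,719.72 × 0% = ¥0.00.
Line 3 (3079.23, Corador, 341 units, ¥9,953.79):
Base rate for 3079.23 is 33%.
The additional-duty order on 3079.23 targets Solos, not Corador; it does not apply.
Duty = ¥9,953.79 × 33% = ¥3,284.75.
Total = ¥57,034.12 + ¥0.00 + ¥3,284.75 = ¥60,318.87.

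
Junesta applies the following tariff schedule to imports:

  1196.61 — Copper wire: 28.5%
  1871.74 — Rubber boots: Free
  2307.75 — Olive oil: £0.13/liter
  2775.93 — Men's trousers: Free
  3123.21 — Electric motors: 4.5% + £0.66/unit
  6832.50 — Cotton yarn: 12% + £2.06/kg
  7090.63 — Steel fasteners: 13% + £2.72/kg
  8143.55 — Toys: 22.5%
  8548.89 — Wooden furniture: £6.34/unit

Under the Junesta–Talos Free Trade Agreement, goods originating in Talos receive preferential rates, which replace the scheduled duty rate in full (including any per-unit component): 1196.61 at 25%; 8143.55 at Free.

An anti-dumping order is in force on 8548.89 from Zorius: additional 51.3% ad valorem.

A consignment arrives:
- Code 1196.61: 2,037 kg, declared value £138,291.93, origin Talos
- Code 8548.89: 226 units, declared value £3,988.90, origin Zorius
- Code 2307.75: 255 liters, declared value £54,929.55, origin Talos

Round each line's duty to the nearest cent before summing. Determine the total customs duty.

Line 1 (1196.61, Talos, 2,037 kg, £138,291.93):
Base rate for 1196.61 is 28.5%.
Origin Talos qualifies under the Junesta–Talos agreement and 1196.61 is covered: preferential rate 25% applies instead.
Duty = £138,291.93 × 25% = £34,572.98.
Line 2 (8548.89, Zorius, 226 units, £3,988.90):
Base rate for 8548.89 is £6.34/unit.
Additional duty on 8548.89 from Zorius: +51.3% ad valorem. Applied ad valorem rate = 51.3%.
Duty = £3,988.90 × 51.3% + 226 × £6.34 = £3,479.15.
Line 3 (2307.75, Talos, 255 liters, £54,929.55):
Base rate for 2307.75 is £0.13/liter.
Origin Talos is the FTA partner but 2307.75 is not on the preference list; base rate stands.
Duty = 255 × £0.13 = £33.15.
Total = £34,572.98 + £3,479.15 + £33.15 = £38,085.28.

£38,085.28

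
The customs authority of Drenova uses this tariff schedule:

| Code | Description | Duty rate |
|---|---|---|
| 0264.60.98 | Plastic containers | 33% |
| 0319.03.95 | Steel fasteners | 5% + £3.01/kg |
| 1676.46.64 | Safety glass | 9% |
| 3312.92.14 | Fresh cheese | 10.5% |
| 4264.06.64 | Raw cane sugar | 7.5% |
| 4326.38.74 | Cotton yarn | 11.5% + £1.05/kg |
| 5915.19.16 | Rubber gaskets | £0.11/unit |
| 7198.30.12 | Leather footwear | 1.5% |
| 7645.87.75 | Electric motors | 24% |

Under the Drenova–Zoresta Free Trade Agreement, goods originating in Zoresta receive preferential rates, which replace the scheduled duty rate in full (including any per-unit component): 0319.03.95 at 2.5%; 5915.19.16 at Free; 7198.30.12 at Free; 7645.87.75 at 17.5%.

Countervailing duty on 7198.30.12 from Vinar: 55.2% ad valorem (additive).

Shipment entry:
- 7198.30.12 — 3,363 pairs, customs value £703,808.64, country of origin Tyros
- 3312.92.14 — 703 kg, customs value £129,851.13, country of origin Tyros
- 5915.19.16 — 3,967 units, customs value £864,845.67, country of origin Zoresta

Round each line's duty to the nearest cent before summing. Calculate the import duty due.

£24,191.50

Line 1 (7198.30.12, Tyros, 3,363 pairs, £703,808.64):
Base rate for 7198.30.12 is 1.5%.
7198.30.12 has an FTA preferential rate, but origin Tyros is not Zoresta; base rate stands.
The additional-duty order on 7198.30.12 targets Vinar, not Tyros; it does not apply.
Duty = £703,808.64 × 1.5% = £10,557.13.
Line 2 (3312.92.14, Tyros, 703 kg, £129,851.13):
Base rate for 3312.92.14 is 10.5%.
Duty = £129,851.13 × 10.5% = £13,634.37.
Line 3 (5915.19.16, Zoresta, 3,967 units, £864,845.67):
Base rate for 5915.19.16 is £0.11/unit.
Origin Zoresta qualifies under the Drenova–Zoresta agreement and 5915.19.16 is covered: preferential rate Free applies instead.
Duty = £864,845.67 × 0% = £0.00.
Total = £10,557.13 + £13,634.37 + £0.00 = £24,191.50.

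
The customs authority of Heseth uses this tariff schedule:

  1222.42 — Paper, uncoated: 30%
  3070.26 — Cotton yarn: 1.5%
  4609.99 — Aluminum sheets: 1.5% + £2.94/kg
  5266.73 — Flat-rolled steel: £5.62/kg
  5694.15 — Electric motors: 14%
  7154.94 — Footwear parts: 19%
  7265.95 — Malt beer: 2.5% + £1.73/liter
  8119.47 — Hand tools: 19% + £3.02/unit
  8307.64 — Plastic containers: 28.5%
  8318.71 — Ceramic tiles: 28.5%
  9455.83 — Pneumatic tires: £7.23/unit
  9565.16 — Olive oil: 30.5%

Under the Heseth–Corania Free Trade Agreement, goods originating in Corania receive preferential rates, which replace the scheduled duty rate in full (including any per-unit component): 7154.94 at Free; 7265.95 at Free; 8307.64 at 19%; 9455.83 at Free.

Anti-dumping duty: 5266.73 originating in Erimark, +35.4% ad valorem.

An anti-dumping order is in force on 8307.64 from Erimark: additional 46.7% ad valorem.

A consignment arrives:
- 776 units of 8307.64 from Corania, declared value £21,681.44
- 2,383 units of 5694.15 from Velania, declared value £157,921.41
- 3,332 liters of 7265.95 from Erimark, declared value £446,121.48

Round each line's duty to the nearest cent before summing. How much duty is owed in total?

£43,145.87

Line 1 (8307.64, Corania, 776 units, £21,681.44):
Base rate for 8307.64 is 28.5%.
Origin Corania qualifies under the Heseth–Corania agreement and 8307.64 is covered: preferential rate 19% applies instead.
The additional-duty order on 8307.64 targets Erimark, not Corania; it does not apply.
Duty = £21,681.44 × 19% = £4,119.47.
Line 2 (5694.15, Velania, 2,383 units, £157,921.41):
Base rate for 5694.15 is 14%.
Duty = £157,921.41 × 14% = £22,109.00.
Line 3 (7265.95, Erimark, 3,332 liters, £446,121.48):
Base rate for 7265.95 is 2.5% + £1.73/liter.
7265.95 has an FTA preferential rate, but origin Erimark is not Corania; base rate stands.
Duty = £446,121.48 × 2.5% + 3,332 × £1.73 = £16,917.40.
Total = £4,119.47 + £22,109.00 + £16,917.40 = £43,145.87.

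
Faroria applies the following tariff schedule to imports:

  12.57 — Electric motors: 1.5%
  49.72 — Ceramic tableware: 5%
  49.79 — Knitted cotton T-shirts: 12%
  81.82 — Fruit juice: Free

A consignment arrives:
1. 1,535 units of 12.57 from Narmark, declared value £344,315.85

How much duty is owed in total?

Line 1 (12.57, Narmark, 1,535 units, £344,315.85):
Base rate for 12.57 is 1.5%.
Duty = £344,315.85 × 1.5% = £5,164.74.

£5,164.74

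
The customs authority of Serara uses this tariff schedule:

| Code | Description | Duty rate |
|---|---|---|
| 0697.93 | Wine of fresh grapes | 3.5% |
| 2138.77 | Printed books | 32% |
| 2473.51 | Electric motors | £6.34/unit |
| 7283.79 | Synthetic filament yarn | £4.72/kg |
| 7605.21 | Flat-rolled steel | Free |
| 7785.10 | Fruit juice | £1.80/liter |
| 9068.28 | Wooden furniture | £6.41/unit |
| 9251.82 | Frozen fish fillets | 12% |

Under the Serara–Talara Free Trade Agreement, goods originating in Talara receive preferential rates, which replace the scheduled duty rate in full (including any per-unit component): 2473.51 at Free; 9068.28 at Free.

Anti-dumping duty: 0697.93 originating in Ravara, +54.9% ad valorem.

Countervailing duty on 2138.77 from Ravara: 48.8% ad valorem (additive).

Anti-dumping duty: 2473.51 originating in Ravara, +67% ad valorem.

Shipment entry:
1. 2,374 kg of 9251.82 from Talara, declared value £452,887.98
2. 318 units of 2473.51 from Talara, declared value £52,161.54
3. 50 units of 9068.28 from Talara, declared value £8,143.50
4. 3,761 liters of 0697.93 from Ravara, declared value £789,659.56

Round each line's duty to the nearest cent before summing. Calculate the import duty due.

Line 1 (9251.82, Talara, 2,374 kg, £452,887.98):
Base rate for 9251.82 is 12%.
Origin Talara is the FTA partner but 9251.82 is not on the preference list; base rate stands.
Duty = £452,887.98 × 12% = £54,346.56.
Line 2 (2473.51, Talara, 318 units, £52,161.54):
Base rate for 2473.51 is £6.34/unit.
Origin Talara qualifies under the Serara–Talara agreement and 2473.51 is covered: preferential rate Free applies instead.
The additional-duty order on 2473.51 targets Ravara, not Talara; it does not apply.
Duty = £52,161.54 × 0% = £0.00.
Line 3 (9068.28, Talara, 50 units, £8,143.50):
Base rate for 9068.28 is £6.41/unit.
Origin Talara qualifies under the Serara–Talara agreement and 9068.28 is covered: preferential rate Free applies instead.
Duty = £8,143.50 × 0% = £0.00.
Line 4 (0697.93, Ravara, 3,761 liters, £789,659.56):
Base rate for 0697.93 is 3.5%.
Additional duty on 0697.93 from Ravara: +54.9%. Applied ad valorem rate: 3.5% + 54.9% = 58.4%.
Duty = £789,659.56 × 58.4% = £461,161.18.
Total = £54,346.56 + £0.00 + £0.00 + £461,161.18 = £515,507.74.

£515,507.74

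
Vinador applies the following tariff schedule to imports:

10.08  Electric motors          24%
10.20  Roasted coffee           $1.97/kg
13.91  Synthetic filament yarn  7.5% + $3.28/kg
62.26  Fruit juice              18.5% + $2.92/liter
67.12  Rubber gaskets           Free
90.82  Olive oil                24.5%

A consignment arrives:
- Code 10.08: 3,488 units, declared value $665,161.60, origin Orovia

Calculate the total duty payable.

$159,638.78

Line 1 (10.08, Orovia, 3,488 units, $665,161.60):
Base rate for 10.08 is 24%.
Duty = $665,161.60 × 24% = $159,638.78.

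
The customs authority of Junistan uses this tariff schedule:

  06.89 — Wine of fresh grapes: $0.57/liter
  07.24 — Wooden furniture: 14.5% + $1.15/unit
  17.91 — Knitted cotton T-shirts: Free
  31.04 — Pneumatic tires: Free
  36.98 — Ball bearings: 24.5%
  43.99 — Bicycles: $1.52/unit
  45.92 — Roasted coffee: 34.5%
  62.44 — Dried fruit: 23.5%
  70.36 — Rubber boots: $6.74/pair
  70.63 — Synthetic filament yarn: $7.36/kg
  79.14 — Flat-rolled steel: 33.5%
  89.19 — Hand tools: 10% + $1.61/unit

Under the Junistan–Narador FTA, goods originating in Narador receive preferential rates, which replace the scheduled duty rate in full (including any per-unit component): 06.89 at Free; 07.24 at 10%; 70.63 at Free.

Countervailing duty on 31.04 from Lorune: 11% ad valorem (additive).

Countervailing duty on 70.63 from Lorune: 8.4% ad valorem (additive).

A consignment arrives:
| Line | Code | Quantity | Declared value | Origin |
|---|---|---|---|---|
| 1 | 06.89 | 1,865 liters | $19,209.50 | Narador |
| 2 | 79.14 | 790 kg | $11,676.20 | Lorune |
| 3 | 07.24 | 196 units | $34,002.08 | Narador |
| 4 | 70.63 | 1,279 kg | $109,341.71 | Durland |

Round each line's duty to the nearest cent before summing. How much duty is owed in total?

Line 1 (06.89, Narador, 1,865 liters, $19,209.50):
Base rate for 06.89 is $0.57/liter.
Origin Narador qualifies under the Junistan–Narador agreement and 06.89 is covered: preferential rate Free applies instead.
Duty = $19,209.50 × 0% = $0.00.
Line 2 (79.14, Lorune, 790 kg, $11,676.20):
Base rate for 79.14 is 33.5%.
Duty = $11,676.20 × 33.5% = $3,911.53.
Line 3 (07.24, Narador, 196 units, $34,002.08):
Base rate for 07.24 is 14.5% + $1.15/unit.
Origin Narador qualifies under the Junistan–Narador agreement and 07.24 is covered: preferential rate 10% applies instead.
Duty = $34,002.08 × 10% = $3,400.21.
Line 4 (70.63, Durland, 1,279 kg, $109,341.71):
Base rate for 70.63 is $7.36/kg.
70.63 has an FTA preferential rate, but origin Durland is not Narador; base rate stands.
The additional-duty order on 70.63 targets Lorune, not Durland; it does not apply.
Duty = 1,279 × $7.36 = $9,413.44.
Total = $0.00 + $3,911.53 + $3,400.21 + $9,413.44 = $16,725.18.

$16,725.18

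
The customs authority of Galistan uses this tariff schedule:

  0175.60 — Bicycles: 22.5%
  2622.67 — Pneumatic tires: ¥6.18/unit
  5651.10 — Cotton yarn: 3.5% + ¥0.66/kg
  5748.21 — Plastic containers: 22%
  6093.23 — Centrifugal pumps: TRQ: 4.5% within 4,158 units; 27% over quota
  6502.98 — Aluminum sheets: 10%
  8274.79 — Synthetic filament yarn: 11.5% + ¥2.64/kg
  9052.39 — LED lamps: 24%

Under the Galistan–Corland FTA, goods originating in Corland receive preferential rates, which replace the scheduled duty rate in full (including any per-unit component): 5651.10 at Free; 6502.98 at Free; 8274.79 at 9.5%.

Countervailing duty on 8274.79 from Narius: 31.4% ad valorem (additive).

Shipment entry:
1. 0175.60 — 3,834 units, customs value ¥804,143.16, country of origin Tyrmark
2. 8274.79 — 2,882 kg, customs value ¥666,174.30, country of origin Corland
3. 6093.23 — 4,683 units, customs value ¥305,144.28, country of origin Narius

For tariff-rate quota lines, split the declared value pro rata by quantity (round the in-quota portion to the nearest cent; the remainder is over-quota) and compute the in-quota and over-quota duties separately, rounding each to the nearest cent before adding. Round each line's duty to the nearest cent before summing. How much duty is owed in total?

Line 1 (0175.60, Tyrmark, 3,834 units, ¥804,143.16):
Base rate for 0175.60 is 22.5%.
Duty = ¥804,143.16 × 22.5% = ¥180,932.21.
Line 2 (8274.79, Corland, 2,882 kg, ¥666,174.30):
Base rate for 8274.79 is 11.5% + ¥2.64/kg.
Origin Corland qualifies under the Galistan–Corland agreement and 8274.79 is covered: preferential rate 9.5% applies instead.
The additional-duty order on 8274.79 targets Narius, not Corland; it does not apply.
Duty = ¥666,174.30 × 9.5% = ¥63,286.56.
Line 3 (6093.23, Narius, 4,683 units, ¥305,144.28):
Code 6093.23 is under a tariff-rate quota (threshold 4,158 units). In-quota: 4,158 units at 4.5%; over-quota: 525 units at 27%.
Pro-rata value split: in-quota = ¥305,144.28 × 4,158/4,683 = ¥270,935.28; over-quota = ¥305,144.28 − ¥270,935.28 = ¥34,209.00.
In-quota duty = ¥270,935.28 × 4.5% = ¥12,192.09. Over-quota duty = ¥34,209.00 × 27% = ¥9,236.43.
Line duty = ¥12,192.09 + ¥9,236.43 = ¥21,428.52.
Total = ¥180,932.21 + ¥63,286.56 + ¥21,428.52 = ¥265,647.29.

¥265,647.29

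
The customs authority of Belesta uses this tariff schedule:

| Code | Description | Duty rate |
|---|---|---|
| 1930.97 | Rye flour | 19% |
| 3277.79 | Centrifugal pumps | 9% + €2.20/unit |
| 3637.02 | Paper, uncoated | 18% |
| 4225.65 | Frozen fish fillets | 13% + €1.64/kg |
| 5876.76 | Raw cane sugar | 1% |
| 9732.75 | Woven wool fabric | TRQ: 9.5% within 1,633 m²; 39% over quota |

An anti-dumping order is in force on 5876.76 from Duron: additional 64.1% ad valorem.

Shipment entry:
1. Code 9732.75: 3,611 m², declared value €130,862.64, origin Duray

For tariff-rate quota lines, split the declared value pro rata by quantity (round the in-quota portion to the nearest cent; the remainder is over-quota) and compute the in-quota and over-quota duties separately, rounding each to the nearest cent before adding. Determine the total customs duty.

€33,578.35

Line 1 (9732.75, Duray, 3,611 m², €130,862.64):
Code 9732.75 is under a tariff-rate quota (threshold 1,633 m²). In-quota: 1,633 m² at 9.5%; over-quota: 1,978 m² at 39%.
Pro-rata value split: in-quota = €130,862.64 × 1,633/3,611 = €59,179.92; over-quota = €130,862.64 − €59,179.92 = €71,682.72.
In-quota duty = €59,179.92 × 9.5% = €5,622.09. Over-quota duty = €71,682.72 × 39% = €27,956.26.
Line duty = €5,622.09 + €27,956.26 = €33,578.35.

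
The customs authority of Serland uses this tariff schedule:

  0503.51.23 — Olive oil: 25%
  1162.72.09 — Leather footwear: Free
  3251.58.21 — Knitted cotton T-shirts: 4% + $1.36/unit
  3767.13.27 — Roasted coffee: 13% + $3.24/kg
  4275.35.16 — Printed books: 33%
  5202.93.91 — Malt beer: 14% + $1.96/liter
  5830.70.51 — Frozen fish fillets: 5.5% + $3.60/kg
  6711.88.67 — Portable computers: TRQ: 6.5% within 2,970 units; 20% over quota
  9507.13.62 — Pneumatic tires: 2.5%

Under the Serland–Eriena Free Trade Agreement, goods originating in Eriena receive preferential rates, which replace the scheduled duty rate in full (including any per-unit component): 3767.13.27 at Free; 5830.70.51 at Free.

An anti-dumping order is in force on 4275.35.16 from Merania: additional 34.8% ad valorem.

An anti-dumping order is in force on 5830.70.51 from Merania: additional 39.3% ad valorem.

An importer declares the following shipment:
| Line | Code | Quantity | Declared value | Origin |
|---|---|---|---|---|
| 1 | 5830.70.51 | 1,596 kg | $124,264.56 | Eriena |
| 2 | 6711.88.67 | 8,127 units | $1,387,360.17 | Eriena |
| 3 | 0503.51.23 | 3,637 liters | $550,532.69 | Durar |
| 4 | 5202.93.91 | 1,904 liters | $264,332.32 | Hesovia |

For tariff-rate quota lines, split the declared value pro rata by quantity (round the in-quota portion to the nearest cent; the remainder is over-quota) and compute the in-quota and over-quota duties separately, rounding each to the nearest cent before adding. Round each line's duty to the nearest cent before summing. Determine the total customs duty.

$387,397.39

Line 1 (5830.70.51, Eriena, 1,596 kg, $124,264.56):
Base rate for 5830.70.51 is 5.5% + $3.60/kg.
Origin Eriena qualifies under the Serland–Eriena agreement and 5830.70.51 is covered: preferential rate Free applies instead.
The additional-duty order on 5830.70.51 targets Merania, not Eriena; it does not apply.
Duty = $124,264.56 × 0% = $0.00.
Line 2 (6711.88.67, Eriena, 8,127 units, $1,387,360.17):
Code 6711.88.67 is under a tariff-rate quota (threshold 2,970 units). In-quota: 2,970 units at 6.5%; over-quota: 5,157 units at 20%.
Pro-rata value split: in-quota = $1,387,360.17 × 2,970/8,127 = $507,008.70; over-quota = $1,387,360.17 − $507,008.70 = $880,351.47.
In-quota duty = $507,008.70 × 6.5% = $32,955.57. Over-quota duty = $880,351.47 × 20% = $176,070.29.
Line duty = $32,955.57 + $176,070.29 = $209,025.86.
Line 3 (0503.51.23, Durar, 3,637 liters, $550,532.69):
Base rate for 0503.51.23 is 25%.
Duty = $550,532.69 × 25% = $137,633.17.
Line 4 (5202.93.91, Hesovia, 1,904 liters, $264,332.32):
Base rate for 5202.93.91 is 14% + $1.96/liter.
Duty = $264,332.32 × 14% + 1,904 × $1.96 = $40,738.36.
Total = $0.00 + $209,025.86 + $137,633.17 + $40,738.36 = $387,397.39.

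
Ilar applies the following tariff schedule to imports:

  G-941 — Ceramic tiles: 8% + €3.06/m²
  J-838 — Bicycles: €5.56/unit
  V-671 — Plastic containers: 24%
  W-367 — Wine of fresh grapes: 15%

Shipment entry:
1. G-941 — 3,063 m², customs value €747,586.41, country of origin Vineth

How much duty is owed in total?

€69,179.69

Line 1 (G-941, Vineth, 3,063 m², €747,586.41):
Base rate for G-941 is 8% + €3.06/m².
Duty = €747,586.41 × 8% + 3,063 × €3.06 = €69,179.69.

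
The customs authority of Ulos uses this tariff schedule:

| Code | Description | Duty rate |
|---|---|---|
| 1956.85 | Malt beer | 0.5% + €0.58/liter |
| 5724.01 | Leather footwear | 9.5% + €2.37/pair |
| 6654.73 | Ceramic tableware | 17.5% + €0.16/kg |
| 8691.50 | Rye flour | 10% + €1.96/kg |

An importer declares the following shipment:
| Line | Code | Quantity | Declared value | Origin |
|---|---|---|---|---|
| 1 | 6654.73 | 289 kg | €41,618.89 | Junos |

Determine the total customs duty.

Line 1 (6654.73, Junos, 289 kg, €41,618.89):
Base rate for 6654.73 is 17.5% + €0.16/kg.
Duty = €41,618.89 × 17.5% + 289 × €0.16 = €7,329.55.

€7,329.55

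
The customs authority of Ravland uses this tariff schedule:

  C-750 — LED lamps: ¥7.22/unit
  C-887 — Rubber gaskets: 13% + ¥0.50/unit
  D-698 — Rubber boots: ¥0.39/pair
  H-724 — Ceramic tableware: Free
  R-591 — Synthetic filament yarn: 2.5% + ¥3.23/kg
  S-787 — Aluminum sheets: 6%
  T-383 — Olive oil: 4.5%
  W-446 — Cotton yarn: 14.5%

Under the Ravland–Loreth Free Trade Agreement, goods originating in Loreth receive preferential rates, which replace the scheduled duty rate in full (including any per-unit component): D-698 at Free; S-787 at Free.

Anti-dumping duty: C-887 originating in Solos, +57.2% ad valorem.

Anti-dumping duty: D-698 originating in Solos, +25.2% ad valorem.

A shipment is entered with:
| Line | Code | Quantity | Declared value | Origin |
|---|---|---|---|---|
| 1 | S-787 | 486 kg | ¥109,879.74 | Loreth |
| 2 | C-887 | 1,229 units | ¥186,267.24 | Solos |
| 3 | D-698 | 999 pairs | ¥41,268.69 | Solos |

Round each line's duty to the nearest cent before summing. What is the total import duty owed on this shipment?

Line 1 (S-787, Loreth, 486 kg, ¥109,879.74):
Base rate for S-787 is 6%.
Origin Loreth qualifies under the Ravland–Loreth agreement and S-787 is covered: preferential rate Free applies instead.
Duty = ¥109,879.74 × 0% = ¥0.00.
Line 2 (C-887, Solos, 1,229 units, ¥186,267.24):
Base rate for C-887 is 13% + ¥0.50/unit.
Additional duty on C-887 from Solos: +57.2%. Applied ad valorem rate: 13% + 57.2% = 70.2%.
Duty = ¥186,267.24 × 70.2% + 1,229 × ¥0.50 = ¥131,374.10.
Line 3 (D-698, Solos, 999 pairs, ¥41,268.69):
Base rate for D-698 is ¥0.39/pair.
D-698 has an FTA preferential rate, but origin Solos is not Loreth; base rate stands.
Additional duty on D-698 from Solos: +25.2% ad valorem. Applied ad valorem rate = 25.2%.
Duty = ¥41,268.69 × 25.2% + 999 × ¥0.39 = ¥10,789.32.
Total = ¥0.00 + ¥131,374.10 + ¥10,789.32 = ¥142,163.42.

¥142,163.42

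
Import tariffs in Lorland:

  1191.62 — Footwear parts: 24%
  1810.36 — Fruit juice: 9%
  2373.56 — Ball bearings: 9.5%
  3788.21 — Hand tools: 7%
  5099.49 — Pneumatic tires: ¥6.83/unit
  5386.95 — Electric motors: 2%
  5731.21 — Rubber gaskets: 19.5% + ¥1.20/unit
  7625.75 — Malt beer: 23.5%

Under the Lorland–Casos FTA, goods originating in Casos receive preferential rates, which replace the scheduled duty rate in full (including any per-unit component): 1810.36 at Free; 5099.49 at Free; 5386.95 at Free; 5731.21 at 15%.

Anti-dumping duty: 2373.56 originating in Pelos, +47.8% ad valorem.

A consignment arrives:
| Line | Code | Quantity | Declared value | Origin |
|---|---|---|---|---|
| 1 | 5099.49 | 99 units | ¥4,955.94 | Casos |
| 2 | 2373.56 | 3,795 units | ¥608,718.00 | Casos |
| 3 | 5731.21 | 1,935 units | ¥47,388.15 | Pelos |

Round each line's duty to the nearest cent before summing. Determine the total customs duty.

Line 1 (5099.49, Casos, 99 units, ¥4,955.94):
Base rate for 5099.49 is ¥6.83/unit.
Origin Casos qualifies under the Lorland–Casos agreement and 5099.49 is covered: preferential rate Free applies instead.
Duty = ¥4,955.94 × 0% = ¥0.00.
Line 2 (2373.56, Casos, 3,795 units, ¥608,718.00):
Base rate for 2373.56 is 9.5%.
Origin Casos is the FTA partner but 2373.56 is not on the preference list; base rate stands.
The additional-duty order on 2373.56 targets Pelos, not Casos; it does not apply.
Duty = ¥608,718.00 × 9.5% = ¥57,828.21.
Line 3 (5731.21, Pelos, 1,935 units, ¥47,388.15):
Base rate for 5731.21 is 19.5% + ¥1.20/unit.
5731.21 has an FTA preferential rate, but origin Pelos is not Casos; base rate stands.
Duty = ¥47,388.15 × 19.5% + 1,935 × ¥1.20 = ¥11,562.69.
Total = ¥0.00 + ¥57,828.21 + ¥11,562.69 = ¥69,390.90.

¥69,390.90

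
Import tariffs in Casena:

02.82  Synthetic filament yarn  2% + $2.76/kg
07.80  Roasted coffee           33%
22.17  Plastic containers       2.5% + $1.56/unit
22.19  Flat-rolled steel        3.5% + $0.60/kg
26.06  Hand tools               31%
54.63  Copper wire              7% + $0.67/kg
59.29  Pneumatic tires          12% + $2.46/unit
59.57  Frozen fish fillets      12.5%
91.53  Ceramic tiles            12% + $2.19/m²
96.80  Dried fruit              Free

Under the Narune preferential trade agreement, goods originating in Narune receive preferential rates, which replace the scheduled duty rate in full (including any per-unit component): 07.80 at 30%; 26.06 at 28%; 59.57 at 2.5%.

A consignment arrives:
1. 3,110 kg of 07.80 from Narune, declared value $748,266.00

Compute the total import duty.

$224,479.80

Line 1 (07.80, Narune, 3,110 kg, $748,266.00):
Base rate for 07.80 is 33%.
Origin Narune qualifies under the Casena–Narune agreement and 07.80 is covered: preferential rate 30% applies instead.
Duty = $748,266.00 × 30% = $224,479.80.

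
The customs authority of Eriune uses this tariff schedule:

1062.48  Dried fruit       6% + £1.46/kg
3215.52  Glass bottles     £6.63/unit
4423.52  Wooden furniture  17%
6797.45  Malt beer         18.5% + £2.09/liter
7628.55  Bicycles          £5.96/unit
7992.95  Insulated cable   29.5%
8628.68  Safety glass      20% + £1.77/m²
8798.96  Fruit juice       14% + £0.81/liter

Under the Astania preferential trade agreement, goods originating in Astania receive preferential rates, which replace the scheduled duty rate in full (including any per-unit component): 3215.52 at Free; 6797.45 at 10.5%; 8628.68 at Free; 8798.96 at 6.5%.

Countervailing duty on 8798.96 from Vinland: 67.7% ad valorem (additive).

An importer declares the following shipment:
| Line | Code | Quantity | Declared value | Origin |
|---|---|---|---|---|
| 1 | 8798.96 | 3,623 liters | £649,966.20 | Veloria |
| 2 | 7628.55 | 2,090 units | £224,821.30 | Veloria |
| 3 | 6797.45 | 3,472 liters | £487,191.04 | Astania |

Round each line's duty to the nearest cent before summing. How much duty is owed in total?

Line 1 (8798.96, Veloria, 3,623 liters, £649,966.20):
Base rate for 8798.96 is 14% + £0.81/liter.
8798.96 has an FTA preferential rate, but origin Veloria is not Astania; base rate stands.
The additional-duty order on 8798.96 targets Vinland, not Veloria; it does not apply.
Duty = £649,966.20 × 14% + 3,623 × £0.81 = £93,929.90.
Line 2 (7628.55, Veloria, 2,090 units, £224,821.30):
Base rate for 7628.55 is £5.96/unit.
Duty = 2,090 × £5.96 = £12,456.40.
Line 3 (6797.45, Astania, 3,472 liters, £487,191.04):
Base rate for 6797.45 is 18.5% + £2.09/liter.
Origin Astania qualifies under the Eriune–Astania agreement and 6797.45 is covered: preferential rate 10.5% applies instead.
Duty = £487,191.04 × 10.5% = £51,155.06.
Total = £93,929.90 + £12,456.40 + £51,155.06 = £157,541.36.

£157,541.36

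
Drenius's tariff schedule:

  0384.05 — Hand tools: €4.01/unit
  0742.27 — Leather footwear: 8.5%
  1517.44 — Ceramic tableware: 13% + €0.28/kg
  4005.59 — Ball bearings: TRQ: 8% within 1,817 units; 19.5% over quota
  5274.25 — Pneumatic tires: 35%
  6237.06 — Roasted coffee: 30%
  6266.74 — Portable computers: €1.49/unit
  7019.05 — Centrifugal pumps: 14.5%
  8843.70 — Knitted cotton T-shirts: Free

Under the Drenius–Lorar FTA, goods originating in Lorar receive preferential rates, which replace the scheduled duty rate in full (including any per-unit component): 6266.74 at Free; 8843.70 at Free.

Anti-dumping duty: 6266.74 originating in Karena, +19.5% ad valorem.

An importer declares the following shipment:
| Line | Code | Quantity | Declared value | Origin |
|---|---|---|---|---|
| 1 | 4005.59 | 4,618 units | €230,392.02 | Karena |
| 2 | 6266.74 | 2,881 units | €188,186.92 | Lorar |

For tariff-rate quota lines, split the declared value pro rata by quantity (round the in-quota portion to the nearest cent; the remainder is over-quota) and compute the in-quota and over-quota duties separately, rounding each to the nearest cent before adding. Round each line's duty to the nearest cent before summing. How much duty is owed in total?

Line 1 (4005.59, Karena, 4,618 units, €230,392.02):
Code 4005.59 is under a tariff-rate quota (threshold 1,817 units). In-quota: 1,817 units at 8%; over-quota: 2,801 units at 19.5%.
Pro-rata value split: in-quota = €230,392.02 × 1,817/4,618 = €90,650.13; over-quota = €230,392.02 − €90,650.13 = €139,741.89.
In-quota duty = €90,650.13 × 8% = €7,252.01. Over-quota duty = €139,741.89 × 19.5% = €27,249.67.
Line duty = €7,252.01 + €27,249.67 = €34,501.68.
Line 2 (6266.74, Lorar, 2,881 units, €188,186.92):
Base rate for 6266.74 is €1.49/unit.
Origin Lorar qualifies under the Drenius–Lorar agreement and 6266.74 is covered: preferential rate Free applies instead.
The additional-duty order on 6266.74 targets Karena, not Lorar; it does not apply.
Duty = €188,186.92 × 0% = €0.00.
Total = €34,501.68 + €0.00 = €34,501.68.

€34,501.68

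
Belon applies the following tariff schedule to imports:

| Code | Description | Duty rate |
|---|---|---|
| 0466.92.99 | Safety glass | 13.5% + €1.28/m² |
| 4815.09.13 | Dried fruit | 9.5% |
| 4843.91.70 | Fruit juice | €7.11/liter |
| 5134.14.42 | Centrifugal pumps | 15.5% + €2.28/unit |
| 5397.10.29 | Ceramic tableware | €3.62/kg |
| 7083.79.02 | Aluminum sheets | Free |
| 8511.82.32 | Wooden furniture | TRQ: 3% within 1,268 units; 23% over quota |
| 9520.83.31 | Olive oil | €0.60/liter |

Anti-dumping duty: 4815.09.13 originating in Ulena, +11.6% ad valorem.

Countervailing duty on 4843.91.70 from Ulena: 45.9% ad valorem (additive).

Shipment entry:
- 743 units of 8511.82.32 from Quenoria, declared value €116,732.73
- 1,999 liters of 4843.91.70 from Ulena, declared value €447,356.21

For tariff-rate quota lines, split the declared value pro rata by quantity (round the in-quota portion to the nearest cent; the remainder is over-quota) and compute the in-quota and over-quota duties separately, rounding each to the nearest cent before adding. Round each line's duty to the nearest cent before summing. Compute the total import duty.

€223,051.37

Line 1 (8511.82.32, Quenoria, 743 units, €116,732.73):
Code 8511.82.32 is under a tariff-rate quota (threshold 1,268 units). Quantity 743 units is within the quota, so the in-quota rate 3% applies to the full value.
Duty = €116,732.73 × 3% = €3,501.98.
Line 2 (4843.91.70, Ulena, 1,999 liters, €447,356.21):
Base rate for 4843.91.70 is €7.11/liter.
Additional duty on 4843.91.70 from Ulena: +45.9% ad valorem. Applied ad valorem rate = 45.9%.
Duty = €447,356.21 × 45.9% + 1,999 × €7.11 = €219,549.39.
Total = €3,501.98 + €219,549.39 = €223,051.37.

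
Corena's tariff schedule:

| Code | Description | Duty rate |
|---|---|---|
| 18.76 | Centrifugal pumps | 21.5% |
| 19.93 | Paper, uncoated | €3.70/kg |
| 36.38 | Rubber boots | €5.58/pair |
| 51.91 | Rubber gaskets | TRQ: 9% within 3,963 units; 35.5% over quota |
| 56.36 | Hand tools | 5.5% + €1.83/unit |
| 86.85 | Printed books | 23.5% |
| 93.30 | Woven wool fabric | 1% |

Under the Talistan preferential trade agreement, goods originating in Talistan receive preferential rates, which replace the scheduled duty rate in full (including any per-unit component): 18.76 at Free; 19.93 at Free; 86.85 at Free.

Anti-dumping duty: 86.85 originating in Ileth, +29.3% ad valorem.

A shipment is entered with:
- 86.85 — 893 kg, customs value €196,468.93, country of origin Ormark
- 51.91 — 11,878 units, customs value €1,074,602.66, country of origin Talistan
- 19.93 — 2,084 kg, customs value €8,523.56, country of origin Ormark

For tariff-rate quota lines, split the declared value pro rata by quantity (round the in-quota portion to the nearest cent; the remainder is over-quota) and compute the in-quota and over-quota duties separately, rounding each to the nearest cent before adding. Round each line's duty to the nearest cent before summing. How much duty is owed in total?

€340,353.80

Line 1 (86.85, Ormark, 893 kg, €196,468.93):
Base rate for 86.85 is 23.5%.
86.85 has an FTA preferential rate, but origin Ormark is not Talistan; base rate stands.
The additional-duty order on 86.85 targets Ileth, not Ormark; it does not apply.
Duty = €196,468.93 × 23.5% = €46,170.20.
Line 2 (51.91, Talistan, 11,878 units, €1,074,602.66):
Code 51.91 is under a tariff-rate quota (threshold 3,963 units). In-quota: 3,963 units at 9%; over-quota: 7,915 units at 35.5%.
Pro-rata value split: in-quota = €1,074,602.66 × 3,963/11,878 = €358,532.61; over-quota = €1,074,602.66 − €358,532.61 = €716,070.05.
In-quota duty = €358,532.61 × 9% = €32,267.93. Over-quota duty = €716,070.05 × 35.5% = €254,204.87.
Line duty = €32,267.93 + €254,204.87 = €286,472.80.
Line 3 (19.93, Ormark, 2,084 kg, €8,523.56):
Base rate for 19.93 is €3.70/kg.
19.93 has an FTA preferential rate, but origin Ormark is not Talistan; base rate stands.
Duty = 2,084 × €3.70 = €7,710.80.
Total = €46,170.20 + €286,472.80 + €7,710.80 = €340,353.80.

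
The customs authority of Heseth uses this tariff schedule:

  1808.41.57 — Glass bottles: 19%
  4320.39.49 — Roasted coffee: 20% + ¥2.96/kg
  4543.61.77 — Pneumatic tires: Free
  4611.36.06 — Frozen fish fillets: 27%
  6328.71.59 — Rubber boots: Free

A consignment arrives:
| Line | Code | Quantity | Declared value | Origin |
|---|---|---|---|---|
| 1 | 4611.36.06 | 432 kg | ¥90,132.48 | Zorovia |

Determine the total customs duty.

¥24,335.77

Line 1 (4611.36.06, Zorovia, 432 kg, ¥90,132.48):
Base rate for 4611.36.06 is 27%.
Duty = ¥90,132.48 × 27% = ¥24,335.77.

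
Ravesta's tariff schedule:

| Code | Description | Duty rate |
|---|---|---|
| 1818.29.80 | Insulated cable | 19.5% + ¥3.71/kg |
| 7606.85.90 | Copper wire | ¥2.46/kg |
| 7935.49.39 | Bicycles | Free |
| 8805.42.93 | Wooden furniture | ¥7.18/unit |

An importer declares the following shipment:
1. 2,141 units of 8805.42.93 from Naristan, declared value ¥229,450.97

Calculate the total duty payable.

Line 1 (8805.42.93, Naristan, 2,141 units, ¥229,450.97):
Base rate for 8805.42.93 is ¥7.18/unit.
Duty = 2,141 × ¥7.18 = ¥15,372.38.

¥15,372.38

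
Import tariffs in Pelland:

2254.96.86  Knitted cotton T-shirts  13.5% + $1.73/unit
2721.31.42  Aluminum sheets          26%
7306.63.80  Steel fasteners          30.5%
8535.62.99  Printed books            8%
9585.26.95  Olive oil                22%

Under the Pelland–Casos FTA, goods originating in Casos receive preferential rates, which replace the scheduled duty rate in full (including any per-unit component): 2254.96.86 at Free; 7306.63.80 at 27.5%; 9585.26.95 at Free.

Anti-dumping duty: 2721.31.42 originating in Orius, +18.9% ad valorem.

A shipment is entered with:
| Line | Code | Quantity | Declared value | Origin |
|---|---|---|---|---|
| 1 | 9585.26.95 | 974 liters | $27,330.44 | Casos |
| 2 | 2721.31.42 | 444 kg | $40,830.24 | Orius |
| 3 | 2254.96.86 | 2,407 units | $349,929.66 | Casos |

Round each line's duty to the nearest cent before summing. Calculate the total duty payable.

$18,332.78

Line 1 (9585.26.95, Casos, 974 liters, $27,330.44):
Base rate for 9585.26.95 is 22%.
Origin Casos qualifies under the Pelland–Casos agreement and 9585.26.95 is covered: preferential rate Free applies instead.
Duty = $27,330.44 × 0% = $0.00.
Line 2 (2721.31.42, Orius, 444 kg, $40,830.24):
Base rate for 2721.31.42 is 26%.
Additional duty on 2721.31.42 from Orius: +18.9%. Applied ad valorem rate: 26% + 18.9% = 44.9%.
Duty = $40,830.24 × 44.9% = $18,332.78.
Line 3 (2254.96.86, Casos, 2,407 units, $349,929.66):
Base rate for 2254.96.86 is 13.5% + $1.73/unit.
Origin Casos qualifies under the Pelland–Casos agreement and 2254.96.86 is covered: preferential rate Free applies instead.
Duty = $349,929.66 × 0% = $0.00.
Total = $0.00 + $18,332.78 + $0.00 = $18,332.78.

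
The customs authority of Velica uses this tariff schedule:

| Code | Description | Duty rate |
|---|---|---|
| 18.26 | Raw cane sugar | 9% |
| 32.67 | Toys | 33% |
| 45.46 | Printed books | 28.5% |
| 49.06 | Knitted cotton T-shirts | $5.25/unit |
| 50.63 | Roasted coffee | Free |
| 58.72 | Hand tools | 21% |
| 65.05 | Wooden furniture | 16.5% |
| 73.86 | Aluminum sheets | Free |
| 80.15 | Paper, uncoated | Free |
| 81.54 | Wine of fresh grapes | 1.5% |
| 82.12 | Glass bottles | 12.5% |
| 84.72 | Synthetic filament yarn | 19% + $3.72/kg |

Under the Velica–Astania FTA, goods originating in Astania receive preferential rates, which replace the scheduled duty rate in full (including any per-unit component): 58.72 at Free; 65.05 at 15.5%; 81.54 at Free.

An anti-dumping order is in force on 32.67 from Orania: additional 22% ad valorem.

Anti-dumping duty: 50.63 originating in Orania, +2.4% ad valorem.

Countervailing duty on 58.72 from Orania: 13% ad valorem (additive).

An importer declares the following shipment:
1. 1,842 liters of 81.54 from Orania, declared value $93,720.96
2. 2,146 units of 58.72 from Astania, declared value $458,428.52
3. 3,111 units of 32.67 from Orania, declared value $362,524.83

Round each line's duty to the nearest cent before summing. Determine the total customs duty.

$200,794.47

Line 1 (81.54, Orania, 1,842 liters, $93,720.96):
Base rate for 81.54 is 1.5%.
81.54 has an FTA preferential rate, but origin Orania is not Astania; base rate stands.
Duty = $93,720.96 × 1.5% = $1,405.81.
Line 2 (58.72, Astania, 2,146 units, $458,428.52):
Base rate for 58.72 is 21%.
Origin Astania qualifies under the Velica–Astania agreement and 58.72 is covered: preferential rate Free applies instead.
The additional-duty order on 58.72 targets Orania, not Astania; it does not apply.
Duty = $458,428.52 × 0% = $0.00.
Line 3 (32.67, Orania, 3,111 units, $362,524.83):
Base rate for 32.67 is 33%.
Additional duty on 32.67 from Orania: +22%. Applied ad valorem rate: 33% + 22% = 55%.
Duty = $362,524.83 × 55% = $199,388.66.
Total = $1,405.81 + $0.00 + $199,388.66 = $200,794.47.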